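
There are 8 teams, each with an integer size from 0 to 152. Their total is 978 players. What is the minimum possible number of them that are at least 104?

4

Each value short of 104 is at most 103, costing at least 152 − 103 = 49 against the maximum total of 1216.
We can afford to lose at most 1216 − 978 = 238, so at most ⌊238/49⌋ = 4 fall short, and at least 4 are ≥ 104.
Exactly 4 works: 4 values at 152 and 4 at 103 total 1020; lower one of the high values by 42 (still ≥ 104) to hit 978.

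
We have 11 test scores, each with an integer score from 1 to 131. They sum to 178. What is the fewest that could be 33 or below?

Let j be the number exceeding 33. Then the total is ≥ 34·j + 1·(11 − j) = 11 + 33j.
So 33j ≤ 167 and j ≤ 5; hence at least 11 − 5 = 6 are ≤ 33.
Exactly 6 works: 6 values at 1 and 5 at 34 total 176; raise one of the low values by 2 (still ≤ 33) to hit 178.

6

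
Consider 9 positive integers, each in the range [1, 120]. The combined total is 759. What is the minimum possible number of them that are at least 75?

Each value short of 75 is at most 74, costing at least 120 − 74 = 46 against the maximum total of 1080.
We can afford to lose at most 1080 − 759 = 321, so at most ⌊321/46⌋ = 6 fall short, and at least 3 are ≥ 75.
Exactly 3 works: 3 values at 120 and 6 at 74 total 804; lower one of the high values by 45 (still ≥ 75) to hit 759.

3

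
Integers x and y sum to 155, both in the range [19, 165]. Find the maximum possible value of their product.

xy = x(155 − x) is maximized when x is as near 155/2 as the bounds allow.
Taking x = 77 and y = 78 (both in [19, 165]) gives xy = 6006.

6006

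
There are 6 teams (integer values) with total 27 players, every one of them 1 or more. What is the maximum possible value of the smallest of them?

4

The 6 values sum to 27, so their minimum is at most ⌊27/6⌋ = 4.
Achievable: 3 of them at 4 and 3 at 5 total 27.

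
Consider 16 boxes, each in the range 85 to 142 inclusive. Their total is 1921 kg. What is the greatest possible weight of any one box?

To make one box as large as possible, make the other 15 as small as possible.
The other 15 contribute at least 15 × 85 = 1275, leaving at most 1921 − 1275 = 646.
But each box is capped at 142, so the maximum is 142.
Achievable: one at 142 and the other 15 totalling 1779, which fits since 15 × 85 ≤ 1779 ≤ 15 × 142.

142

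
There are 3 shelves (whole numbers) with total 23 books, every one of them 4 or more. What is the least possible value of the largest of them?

8

If every one of the 3 were at most 7, the total would be at most 3 × 7 = 21 < 23.
Taking 1 copy of 7 and 2 copies of 8 gives exactly 23, so 8 is attained.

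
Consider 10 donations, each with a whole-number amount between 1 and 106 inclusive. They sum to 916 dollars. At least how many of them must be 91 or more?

1

Each value short of 91 is at most 90, costing at least 106 − 90 = 16 against the maximum total of 1060.
We can afford to lose at most 1060 − 916 = 144, so at most ⌊144/16⌋ = 9 fall short, and at least 1 are ≥ 91.
Exactly 1 works: 1 value at 106 and 9 at 90 total 916.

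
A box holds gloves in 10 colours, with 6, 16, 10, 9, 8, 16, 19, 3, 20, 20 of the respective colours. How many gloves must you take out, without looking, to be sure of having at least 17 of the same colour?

117

In the worst case you take as many as possible of each colour without reaching 17: 6 + 16 + 10 + 9 + 8 + 16 + 16 + 3 + 16 + 16 = 116.
The next one must give 17 of some colour, so 116 + 1 = 117.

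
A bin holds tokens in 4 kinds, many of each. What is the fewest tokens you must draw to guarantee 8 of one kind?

29

You could draw 7 of every kind without reaching 8 of any — 28 in all.
One more forces 8 of some kind, so 28 + 1 = 29.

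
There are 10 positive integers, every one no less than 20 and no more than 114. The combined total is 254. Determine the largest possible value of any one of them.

74

Maximizing one value means minimizing the remaining 9.
The other 9 contribute at least 9 × 20 = 180, leaving at most 254 − 180 = 74.
Since 74 ≤ 114, this is achievable: one at 74 and 9 at 20.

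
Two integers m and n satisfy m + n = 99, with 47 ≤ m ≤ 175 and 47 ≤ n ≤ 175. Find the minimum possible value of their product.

mn = m(99 − m) is concave in m, so over [47, 52] it is minimized at an endpoint.
The extreme feasible split is m = 47, n = 52, giving mn = 2444.

2444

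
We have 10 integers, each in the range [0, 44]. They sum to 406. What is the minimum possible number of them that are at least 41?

Each value short of 41 is at most 40, costing at least 44 − 40 = 4 against the maximum total of 440.
We can afford to lose at most 440 − 406 = 34, so at most ⌊34/4⌋ = 8 fall short, and at least 2 are ≥ 41.
Exactly 2 works: 2 values at 44 and 8 at 40 total 408; lower one of the high values by 2 (still ≥ 41) to hit 406.

2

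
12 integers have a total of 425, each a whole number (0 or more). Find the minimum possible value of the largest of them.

36

If every one of the 12 were at most 35, the total would be at most 12 × 35 = 420 < 425.
Equality holds with 5 values of 36 and 7 values of 35.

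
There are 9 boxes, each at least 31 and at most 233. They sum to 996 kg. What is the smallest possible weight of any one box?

31

To make one box as small as possible, make the other 8 as large as possible.
The other 8 can take up 8 × 233 = 1864 ≥ 996 − 31, so one box can sit at its floor of 31.
Achievable: one at 31 and the other 8 totalling 965, which fits since 8 × 31 ≤ 965 ≤ 8 × 233.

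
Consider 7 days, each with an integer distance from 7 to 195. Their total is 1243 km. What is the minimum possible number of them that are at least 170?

3

Each value short of 170 is at most 169, costing at least 195 − 169 = 26 against the maximum total of 1365.
We can afford to lose at most 1365 − 1243 = 122, so at most ⌊122/26⌋ = 4 fall short, and at least 3 are ≥ 170.
Exactly 3 works: 3 values at 195 and 4 at 169 total 1261; lower one of the high values by 18 (still ≥ 170) to hit 1243.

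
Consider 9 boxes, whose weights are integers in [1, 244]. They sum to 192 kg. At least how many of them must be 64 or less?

If only k of them are at most 64, the other 9 − k are at least 65, so the total is at least (9 − k)·65 + k·1.
This is ≤ 192, so (9 − k)·65 + 1k ≤ 192, which gives k ≥ 7.
Exactly 7 works: 7 values at 1 and 2 at 65 total 137; raise one of the low values by 55 (still ≤ 64) to hit 192.

7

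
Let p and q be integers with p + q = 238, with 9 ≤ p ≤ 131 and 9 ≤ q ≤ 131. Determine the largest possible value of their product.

14161

With p + q fixed, pq peaks when the two are closest together.
Taking p = 119 and q = 119 (both in [9, 131]) gives pq = 14161.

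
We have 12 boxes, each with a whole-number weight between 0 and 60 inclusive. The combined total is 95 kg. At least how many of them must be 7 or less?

1

Each value above 7 is at least 8, contributing at least 8 − 0 = 8 above the floor 0.
The sum exceeds the floor total 0 by 95, so at most ⌊95/8⌋ = 11 exceed 7, and at least 1 are ≤ 7.
Exactly 1 works: 1 value at 0 and 11 at 8 total 88; raise one of the low values by 7 (still ≤ 7) to hit 95.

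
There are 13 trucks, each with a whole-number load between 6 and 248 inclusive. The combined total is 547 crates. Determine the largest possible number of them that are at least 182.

Suppose k of them are at least 182. Those contribute at least 182 each and the other 13 − k at least 6 each.
So the total is at least 182k + 6(13 − k) = 78 + 176k. This must be ≤ 547, giving k ≤ 2.
k = 2 is achieved by 2 values at 182 and 11 at 6, total 430; add 117 to one value (staying below 182) to reach 547.

2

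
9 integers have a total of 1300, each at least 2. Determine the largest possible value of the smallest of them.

The 9 values sum to 1300, so their minimum is at most ⌊1300/9⌋ = 144.
Equality holds with 5 values of 144 and 4 values of 145.

144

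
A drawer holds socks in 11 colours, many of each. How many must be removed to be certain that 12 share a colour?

122

In the worst case you draw 11 of each of the 11 colours: 11 × 11 = 121.
One more forces 12 of some colour, so 121 + 1 = 122.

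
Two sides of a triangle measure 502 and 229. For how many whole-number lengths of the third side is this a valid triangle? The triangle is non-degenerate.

The triangle inequality gives |502 − 229| < c < 502 + 229, i.e. 273 < c < 731.
So c can be any integer from 274 to 730: 457 values.

457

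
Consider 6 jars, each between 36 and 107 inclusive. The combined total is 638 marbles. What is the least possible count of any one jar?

Minimizing one value means maximizing the remaining 5.
The other 5 contribute at most 5 × 107 = 535, leaving at least 638 − 535 = 103.
Since 103 ≥ 36, this is achievable: one at 103 and 5 at 107.

103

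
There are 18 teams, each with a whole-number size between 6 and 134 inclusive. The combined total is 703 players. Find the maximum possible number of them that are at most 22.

Each value at 22 or below falls at least 134 − 22 = 112 short of the ceiling 134.
The ceiling total is 18 × 134 = 2412, and we need 703, so at most ⌊(2412 − 703)/112⌋ = 15 can be that low.
k = 15 is achieved by 15 values at 22 and 3 at 134, total 732; lower one of the 134's by 29 (still > 22) to reach 703.

15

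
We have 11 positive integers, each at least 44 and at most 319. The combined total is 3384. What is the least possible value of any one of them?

Minimizing one value means maximizing the remaining 10.
The other 10 contribute at most 10 × 319 = 3190, leaving at least 3384 − 3190 = 194.
Since 194 ≥ 44, this is achievable: one at 194 and 10 at 319.

194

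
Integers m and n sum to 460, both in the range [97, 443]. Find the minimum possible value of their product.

For a fixed sum, mn is smallest when m and n are as far apart as possible.
At the endpoint m = 97, n = 460 − 97 = 363, so mn = 97 × 363 = 35211.

35211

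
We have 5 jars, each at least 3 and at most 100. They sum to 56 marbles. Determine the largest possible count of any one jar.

44

Maximizing one value means minimizing the remaining 4.
The other 4 contribute at least 4 × 3 = 12, leaving at most 56 − 12 = 44.
Since 44 ≤ 100, this is achievable: one at 44 and 4 at 3.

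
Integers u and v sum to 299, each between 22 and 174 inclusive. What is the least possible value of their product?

Since u + v is fixed, pushing one of them to its bound minimizes the product.
The extreme feasible split is u = 125, v = 174, giving uv = 21750.

21750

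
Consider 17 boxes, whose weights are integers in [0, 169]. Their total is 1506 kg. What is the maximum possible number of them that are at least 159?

Suppose k of them are at least 159. Those contribute at least 159 each and the other 17 − k at least 0 each.
So the total is at least 159k + 0(17 − k) = 0 + 159k. This must be ≤ 1506, giving k ≤ 9.
k = 9 is achieved by 9 values at 159 and 8 at 0, total 1431; add 75 to one value (staying below 159) to reach 1506.

9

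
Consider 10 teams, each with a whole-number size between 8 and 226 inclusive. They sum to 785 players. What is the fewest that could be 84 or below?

1

If only k of them are at most 84, the other 10 − k are at least 85, so the total is at least (10 − k)·85 + k·8.
This is ≤ 785, so (10 − k)·85 + 8k ≤ 785, which gives k ≥ 1.
Exactly 1 works: 1 value at 8 and 9 at 85 total 773; raise one of the low values by 12 (still ≤ 84) to hit 785.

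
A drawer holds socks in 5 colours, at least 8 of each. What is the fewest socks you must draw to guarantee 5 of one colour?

In the worst case you draw 4 of each of the 5 colours: 5 × 4 = 20.
One more forces 5 of some colour, so 20 + 1 = 21.

21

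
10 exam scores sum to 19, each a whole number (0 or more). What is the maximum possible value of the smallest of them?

1

The 10 values sum to 19, so their minimum is at most ⌊19/10⌋ = 1.
Taking 1 copy of 1 and 9 copies of 2 gives exactly 19, so 1 is attained.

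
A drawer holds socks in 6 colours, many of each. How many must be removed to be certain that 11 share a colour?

61

In the worst case you draw 10 of each of the 6 colours: 6 × 10 = 60.
One more forces 11 of some colour, so 60 + 1 = 61.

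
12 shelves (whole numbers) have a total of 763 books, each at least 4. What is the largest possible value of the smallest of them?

The 12 values sum to 763, so their minimum is at most ⌊763/12⌋ = 63.
Taking 5 copies of 63 and 7 copies of 64 gives exactly 763, so 63 is attained.

63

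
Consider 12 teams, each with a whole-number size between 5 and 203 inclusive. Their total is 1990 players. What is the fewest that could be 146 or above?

5

If only k of them are at least 146, the other 12 − k are at most 145, so the total is at most k·203 + (12 − k)·145.
This must reach 1990, so k·203 + (12 − k)·145 ≥ 1990, giving k ≥ 5.
Exactly 5 works: 5 values at 203 and 7 at 145 total 2030; lower one of the high values by 40 (still ≥ 146) to hit 1990.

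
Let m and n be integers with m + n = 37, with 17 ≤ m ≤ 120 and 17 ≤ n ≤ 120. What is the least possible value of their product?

mn = m(37 − m) is concave in m, so over [17, 20] it is minimized at an endpoint.
The extreme feasible split is m = 17, n = 20, giving mn = 340.

340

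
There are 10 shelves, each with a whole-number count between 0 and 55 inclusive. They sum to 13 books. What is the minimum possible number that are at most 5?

If only k of them are at most 5, the other 10 − k are at least 6, so the total is at least (10 − k)·6 + k·0.
This is ≤ 13, so (10 − k)·6 + 0k ≤ 13, which gives k ≥ 8.
Exactly 8 works: 8 values at 0 and 2 at 6 total 12; raise one of the low values by 1 (still ≤ 5) to hit 13.

8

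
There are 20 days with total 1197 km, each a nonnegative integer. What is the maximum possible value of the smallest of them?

59

The average is 1197/20 < 60, so some value is ≤ 59.
Achievable: 3 of them at 59 and 17 at 60 total 1197.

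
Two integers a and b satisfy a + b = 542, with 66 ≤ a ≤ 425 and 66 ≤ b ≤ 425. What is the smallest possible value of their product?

For a fixed sum, ab is smallest when a and b are as far apart as possible.
At the endpoint a = 117, b = 542 − 117 = 425, so ab = 117 × 425 = 49725.

49725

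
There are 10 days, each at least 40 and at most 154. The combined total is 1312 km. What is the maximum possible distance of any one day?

154

Maximizing one value means minimizing the remaining 9.
The other 9 contribute at least 9 × 40 = 360, leaving at most 1312 − 360 = 952.
But each day is capped at 154, so the maximum is 154.
Achievable: one at 154 and the other 9 totalling 1158, which fits since 9 × 40 ≤ 1158 ≤ 9 × 154.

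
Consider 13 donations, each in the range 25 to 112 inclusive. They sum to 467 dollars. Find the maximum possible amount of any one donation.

112

To make one donation as large as possible, make the other 12 as small as possible.
The other 12 contribute at least 12 × 25 = 300, leaving at most 467 − 300 = 167.
But each donation is capped at 112, so the maximum is 112.
Achievable: one at 112 and the other 12 totalling 355, which fits since 12 × 25 ≤ 355 ≤ 12 × 112.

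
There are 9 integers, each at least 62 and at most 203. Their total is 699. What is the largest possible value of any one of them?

203

To make one integer as large as possible, make the other 8 as small as possible.
The other 8 contribute at least 8 × 62 = 496, leaving at most 699 − 496 = 203.
Since 203 ≤ 203, this is achievable: one at 203 and 8 at 62.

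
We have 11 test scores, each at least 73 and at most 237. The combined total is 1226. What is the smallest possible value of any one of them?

To make one score as small as possible, make the other 10 as large as possible.
The other 10 can take up 10 × 237 = 2370 ≥ 1226 − 73, so one score can sit at its floor of 73.
Achievable: one at 73 and the other 10 totalling 1153, which fits since 10 × 73 ≤ 1153 ≤ 10 × 237.

73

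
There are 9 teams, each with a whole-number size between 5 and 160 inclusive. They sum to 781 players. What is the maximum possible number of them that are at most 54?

6

Suppose k of them are at most 54. Those contribute at most 54 each and the rest at most 160 each.
So the total is at most 54k + 160(9 − k) = 1440 − 106k. This must still be ≥ 781, so k ≤ 6.
k = 6 is achieved by 6 values at 54 and 3 at 160, total 804; lower one of the 160's by 23 (still > 54) to reach 781.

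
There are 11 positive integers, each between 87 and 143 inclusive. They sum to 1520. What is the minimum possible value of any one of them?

To make one integer as small as possible, make the other 10 as large as possible.
The other 10 contribute at most 10 × 143 = 1430, leaving at least 1520 − 1430 = 90.
Since 90 ≥ 87, this is achievable: one at 90 and 10 at 143.

90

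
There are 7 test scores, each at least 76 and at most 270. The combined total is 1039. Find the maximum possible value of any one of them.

270

Maximizing one value means minimizing the remaining 6.
The other 6 contribute at least 6 × 76 = 456, leaving at most 1039 − 456 = 583.
But each score is capped at 270, so the maximum is 270.
Achievable: one at 270 and the other 6 totalling 769, which fits since 6 × 76 ≤ 769 ≤ 6 × 270.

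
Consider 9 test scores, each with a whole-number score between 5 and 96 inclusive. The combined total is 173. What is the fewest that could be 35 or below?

5

Each value above 35 is at least 36, contributing at least 36 − 5 = 31 above the floor 5.
The sum exceeds the floor total 45 by 128, so at most ⌊128/31⌋ = 4 exceed 35, and at least 5 are ≤ 35.
Exactly 5 works: 5 values at 5 and 4 at 36 total 169; raise one of the low values by 4 (still ≤ 35) to hit 173.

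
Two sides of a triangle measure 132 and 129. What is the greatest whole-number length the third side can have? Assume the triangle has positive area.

260

The third side must be less than 132 + 129 = 261.
The largest integer below 261 is 260.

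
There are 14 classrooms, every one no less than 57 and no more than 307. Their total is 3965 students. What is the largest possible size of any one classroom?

307

To make one classroom as large as possible, make the other 13 as small as possible.
The other 13 contribute at least 13 × 57 = 741, leaving at most 3965 − 741 = 3224.
But each classroom is capped at 307, so the maximum is 307.
Achievable: one at 307 and the other 13 totalling 3658, which fits since 13 × 57 ≤ 3658 ≤ 13 × 307.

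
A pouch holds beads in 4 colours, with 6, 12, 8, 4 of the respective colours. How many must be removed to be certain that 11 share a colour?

29

In the worst case you take as many as possible of each colour without reaching 11: 6 + 10 + 8 + 4 = 28.
The next one must give 11 of some colour, so 28 + 1 = 29.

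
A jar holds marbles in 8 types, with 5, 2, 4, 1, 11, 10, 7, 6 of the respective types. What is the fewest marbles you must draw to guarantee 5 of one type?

In the worst case you take as many as possible of each type without reaching 5: 4 + 2 + 4 + 1 + 4 + 4 + 4 + 4 = 27.
The next one must give 5 of some type, so 27 + 1 = 28.

28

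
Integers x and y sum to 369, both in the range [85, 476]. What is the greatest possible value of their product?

For a fixed sum, the product xy is largest when x and y are as close as possible.
Taking x = 184 and y = 185 (both in [85, 476]) gives xy = 34040.

34040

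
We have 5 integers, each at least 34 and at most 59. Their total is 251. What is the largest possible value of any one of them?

Maximizing one value means minimizing the remaining 4.
The other 4 contribute at least 4 × 34 = 136, leaving at most 251 − 136 = 115.
But each integer is capped at 59, so the maximum is 59.
Achievable: one at 59 and the other 4 totalling 192, which fits since 4 × 34 ≤ 192 ≤ 4 × 59.

59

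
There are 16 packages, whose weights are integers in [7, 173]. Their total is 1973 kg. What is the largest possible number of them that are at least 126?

15

With k values at 126 or above and the rest at least 7, the sum is at least 112 + 119k.
Since the sum is 1973, we need 119k ≤ 1861, i.e. k ≤ 15.
k = 15 is achieved by 15 values at 126 and 1 at 7, total 1897; add 76 to one value (staying below 126) to reach 1973.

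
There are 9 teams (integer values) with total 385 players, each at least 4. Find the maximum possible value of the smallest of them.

42

If every one of the 9 were at least 43, the total would be at least 9 × 43 = 387 > 385.
Equality holds with 2 values of 42 and 7 values of 43.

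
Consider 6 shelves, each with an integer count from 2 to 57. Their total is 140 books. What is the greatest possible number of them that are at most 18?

Each value at 18 or below falls at least 57 − 18 = 39 short of the ceiling 57.
The ceiling total is 6 × 57 = 342, and we need 140, so at most ⌊(342 − 140)/39⌋ = 5 can be that low.
k = 5 is achieved by 5 values at 18 and 1 at 57, total 147; lower one of the 57's by 7 (still > 18) to reach 140.

5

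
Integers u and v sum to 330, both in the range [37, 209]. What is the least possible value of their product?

Since u + v is fixed, pushing one of them to its bound minimizes the product.
At the endpoint u = 121, v = 330 − 121 = 209, so uv = 121 × 209 = 25289.

25289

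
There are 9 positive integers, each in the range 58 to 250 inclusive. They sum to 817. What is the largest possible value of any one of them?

To make one integer as large as possible, make the other 8 as small as possible.
The other 8 contribute at least 8 × 58 = 464, leaving at most 817 − 464 = 353.
But each integer is capped at 250, so the maximum is 250.
Achievable: one at 250 and the other 8 totalling 567, which fits since 8 × 58 ≤ 567 ≤ 8 × 250.

250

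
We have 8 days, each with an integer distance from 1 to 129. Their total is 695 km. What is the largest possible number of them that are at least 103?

If k of the values are ≥ 103, the total is ≥ 103k + 1(8 − k).
Setting 103k + 1(8 − k) ≤ 695 gives 102k ≤ 687, so k ≤ 6.
k = 6 is achieved by 6 values at 103 and 2 at 1, total 620; add 75 to one value (staying below 103) to reach 695.

6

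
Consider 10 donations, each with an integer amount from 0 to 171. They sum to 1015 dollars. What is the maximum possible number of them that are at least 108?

If k of the values are ≥ 108, the total is ≥ 108k + 0(10 − k).
Setting 108k + 0(10 − k) ≤ 1015 gives 108k ≤ 1015, so k ≤ 9.
k = 9 is achieved by 9 values at 108 and 1 at 0, total 972; add 43 to one value (staying below 108) to reach 1015.

9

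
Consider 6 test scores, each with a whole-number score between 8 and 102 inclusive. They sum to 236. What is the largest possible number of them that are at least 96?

If k of the values are ≥ 96, the total is ≥ 96k + 8(6 − k).
Setting 96k + 8(6 − k) ≤ 236 gives 88k ≤ 188, so k ≤ 2.
k = 2 is achieved by 2 values at 96 and 4 at 8, total 224; add 12 to one value (staying below 96) to reach 236.

2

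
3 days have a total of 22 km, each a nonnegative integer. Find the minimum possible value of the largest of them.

8

The 3 values sum to 22, so their maximum is at least ⌈22/3⌉ = 8.
Taking 2 copies of 7 and 1 copy of 8 gives exactly 22, so 8 is attained.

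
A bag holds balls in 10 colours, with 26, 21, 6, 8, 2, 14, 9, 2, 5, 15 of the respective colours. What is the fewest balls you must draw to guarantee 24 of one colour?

In the worst case you take as many as possible of each colour without reaching 24: 23 + 21 + 6 + 8 + 2 + 14 + 9 + 2 + 5 + 15 = 105.
The next one must give 24 of some colour, so 105 + 1 = 106.

106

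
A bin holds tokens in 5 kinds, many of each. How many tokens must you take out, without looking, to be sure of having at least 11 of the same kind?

51

In the worst case you draw 10 of each of the 5 kinds: 5 × 10 = 50.
One more forces 11 of some kind, so 50 + 1 = 51.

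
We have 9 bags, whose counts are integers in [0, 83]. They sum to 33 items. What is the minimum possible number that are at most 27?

Let j be the number exceeding 27. Then the total is ≥ 28·j + 0·(9 − j) = 0 + 28j.
So 28j ≤ 33 and j ≤ 1; hence at least 9 − 1 = 8 are ≤ 27.
Exactly 8 works: 8 values at 0 and 1 at 28 total 28; raise one of the low values by 5 (still ≤ 27) to hit 33.

8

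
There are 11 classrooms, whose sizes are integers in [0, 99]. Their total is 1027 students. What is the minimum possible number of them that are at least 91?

Each value short of 91 is at most 90, costing at least 99 − 90 = 9 against the maximum total of 1089.
We can afford to lose at most 1089 − 1027 = 62, so at most ⌊62/9⌋ = 6 fall short, and at least 5 are ≥ 91.
Exactly 5 works: 5 values at 99 and 6 at 90 total 1035; lower one of the high values by 8 (still ≥ 91) to hit 1027.

5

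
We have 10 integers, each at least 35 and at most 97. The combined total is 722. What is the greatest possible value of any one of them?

97

To make one integer as large as possible, make the other 9 as small as possible.
The other 9 contribute at least 9 × 35 = 315, leaving at most 722 − 315 = 407.
But each integer is capped at 97, so the maximum is 97.
Achievable: one at 97 and the other 9 totalling 625, which fits since 9 × 35 ≤ 625 ≤ 9 × 97.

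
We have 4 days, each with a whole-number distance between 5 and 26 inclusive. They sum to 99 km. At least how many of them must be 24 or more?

If only k of them are at least 24, the other 4 − k are at most 23, so the total is at most k·26 + (4 − k)·23.
This must reach 99, so k·26 + (4 − k)·23 ≥ 99, giving k ≥ 3.
Exactly 3 works: 3 values at 26 and 1 at 23 total 101; lower one of the high values by 2 (still ≥ 24) to hit 99.

3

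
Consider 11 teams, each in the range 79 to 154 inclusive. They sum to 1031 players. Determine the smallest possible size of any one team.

Minimizing one value means maximizing the remaining 10.
The other 10 can take up 10 × 154 = 1540 ≥ 1031 − 79, so one team can sit at its floor of 79.
Achievable: one at 79 and the other 10 totalling 952, which fits since 10 × 79 ≤ 952 ≤ 10 × 154.

79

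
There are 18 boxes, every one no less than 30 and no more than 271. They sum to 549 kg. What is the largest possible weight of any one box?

39

To make one box as large as possible, make the other 17 as small as possible.
The other 17 contribute at least 17 × 30 = 510, leaving at most 549 − 510 = 39.
Since 39 ≤ 271, this is achievable: one at 39 and 17 at 30.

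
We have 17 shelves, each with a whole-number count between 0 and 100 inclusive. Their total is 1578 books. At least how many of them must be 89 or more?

Suppose at most 17 − j of them reach 89; then j values are ≤ 88 and the rest ≤ 100.
The total is then ≤ 88·j + 100·(17 − j) = 1700 − 12j. For this to be ≥ 1578 we need j ≤ 10, so at least 17 − 10 = 7 must reach 89.
Exactly 7 works: 7 values at 100 and 10 at 88 total 1580; lower one of the high values by 2 (still ≥ 89) to hit 1578.

7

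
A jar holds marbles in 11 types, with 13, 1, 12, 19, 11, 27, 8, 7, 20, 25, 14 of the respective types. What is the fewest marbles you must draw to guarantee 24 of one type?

152

In the worst case you take as many as possible of each type without reaching 24: 13 + 1 + 12 + 19 + 11 + 23 + 8 + 7 + 20 + 23 + 14 = 151.
The next one must give 24 of some type, so 151 + 1 = 152.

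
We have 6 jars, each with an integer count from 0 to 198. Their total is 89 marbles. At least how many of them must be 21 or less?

2

Each value above 21 is at least 22, contributing at least 22 − 0 = 22 above the floor 0.
The sum exceeds the floor total 0 by 89, so at most ⌊89/22⌋ = 4 exceed 21, and at least 2 are ≤ 21.
Exactly 2 works: 2 values at 0 and 4 at 22 total 88; raise one of the low values by 1 (still ≤ 21) to hit 89.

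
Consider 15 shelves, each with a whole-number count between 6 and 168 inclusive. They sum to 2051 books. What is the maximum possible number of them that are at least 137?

With k values at 137 or above and the rest at least 6, the sum is at least 90 + 131k.
Since the sum is 2051, we need 131k ≤ 1961, i.e. k ≤ 14.
k = 14 is achieved by 14 values at 137 and 1 at 6, total 1924; add 127 to one value (staying below 137) to reach 2051.

14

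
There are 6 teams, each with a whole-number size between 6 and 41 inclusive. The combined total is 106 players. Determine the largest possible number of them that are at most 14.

5

Suppose k of them are at most 14. Those contribute at most 14 each and the rest at most 41 each.
So the total is at most 14k + 41(6 − k) = 246 − 27k. This must still be ≥ 106, so k ≤ 5.
k = 5 is achieved by 5 values at 14 and 1 at 41, total 111; lower one of the 41's by 5 (still > 14) to reach 106.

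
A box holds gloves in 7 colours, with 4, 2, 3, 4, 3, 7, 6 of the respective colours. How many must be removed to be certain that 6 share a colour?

In the worst case you take as many as possible of each colour without reaching 6: 4 + 2 + 3 + 4 + 3 + 5 + 5 = 26.
The next one must give 6 of some colour, so 26 + 1 = 27.

27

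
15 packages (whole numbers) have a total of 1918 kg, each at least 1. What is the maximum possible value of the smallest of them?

If every one of the 15 were at least 128, the total would be at least 15 × 128 = 1920 > 1918.
Taking 2 copies of 127 and 13 copies of 128 gives exactly 1918, so 127 is attained.

127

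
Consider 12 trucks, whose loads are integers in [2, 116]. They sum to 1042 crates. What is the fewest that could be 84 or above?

2

If only k of them are at least 84, the other 12 − k are at most 83, so the total is at most k·116 + (12 − k)·83.
This must reach 1042, so k·116 + (12 − k)·83 ≥ 1042, giving k ≥ 2.
Exactly 2 works: 2 values at 116 and 10 at 83 total 1062; lower one of the high values by 20 (still ≥ 84) to hit 1042.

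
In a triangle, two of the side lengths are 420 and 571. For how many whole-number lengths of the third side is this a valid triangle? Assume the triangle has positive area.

839

The triangle inequality gives |420 − 571| < c < 420 + 571, i.e. 151 < c < 991.
So c can be any integer from 152 to 990: 839 values.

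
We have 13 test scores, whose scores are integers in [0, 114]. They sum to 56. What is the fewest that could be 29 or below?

12

Let j be the number exceeding 29. Then the total is ≥ 30·j + 0·(13 − j) = 0 + 30j.
So 30j ≤ 56 and j ≤ 1; hence at least 13 − 1 = 12 are ≤ 29.
Exactly 12 works: 12 values at 0 and 1 at 30 total 30; raise one of the low values by 26 (still ≤ 29) to hit 56.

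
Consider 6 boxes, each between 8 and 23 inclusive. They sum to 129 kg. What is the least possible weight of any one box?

14

To make one box as small as possible, make the other 5 as large as possible.
The other 5 contribute at most 5 × 23 = 115, leaving at least 129 − 115 = 14.
Since 14 ≥ 8, this is achievable: one at 14 and 5 at 23.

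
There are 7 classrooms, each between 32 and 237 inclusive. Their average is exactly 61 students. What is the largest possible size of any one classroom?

Maximizing one value means minimizing the remaining 6.
The total is 7 × 61 = 427.
The other 6 contribute at least 6 × 32 = 192, leaving at most 427 − 192 = 235.
Since 235 ≤ 237, this is achievable: one at 235 and 6 at 32.

235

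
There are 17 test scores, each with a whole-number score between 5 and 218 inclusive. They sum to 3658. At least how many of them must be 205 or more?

Each value short of 205 is at most 204, costing at least 218 − 204 = 14 against the maximum total of 3706.
We can afford to lose at most 3706 − 3658 = 48, so at most ⌊48/14⌋ = 3 fall short, and at least 14 are ≥ 205.
Exactly 14 works: 14 values at 218 and 3 at 204 total 3664; lower one of the high values by 6 (still ≥ 205) to hit 3658.

14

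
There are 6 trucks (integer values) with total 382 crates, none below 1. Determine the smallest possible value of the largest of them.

The average is 382/6 > 63, so not all 6 can be 63 or less; the largest is ≥ 64.
Achievable: 4 of them at 64 and 2 at 63 total 382.

64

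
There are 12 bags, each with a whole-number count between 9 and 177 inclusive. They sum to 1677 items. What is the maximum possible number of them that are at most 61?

3

Each value at 61 or below falls at least 177 − 61 = 116 short of the ceiling 177.
The ceiling total is 12 × 177 = 2124, and we need 1677, so at most ⌊(2124 − 1677)/116⌋ = 3 can be that low.
k = 3 is achieved by 3 values at 61 and 9 at 177, total 1776; lower one of the 177's by 99 (still > 61) to reach 1677.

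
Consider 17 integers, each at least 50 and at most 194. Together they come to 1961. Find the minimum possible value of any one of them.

50

To make one integer as small as possible, make the other 16 as large as possible.
The other 16 can take up 16 × 194 = 3104 ≥ 1961 − 50, so one integer can sit at its floor of 50.
Achievable: one at 50 and the other 16 totalling 1911, which fits since 16 × 50 ≤ 1911 ≤ 16 × 194.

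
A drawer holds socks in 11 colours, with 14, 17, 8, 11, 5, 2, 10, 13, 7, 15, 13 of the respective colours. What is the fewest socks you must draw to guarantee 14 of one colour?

In the worst case you take as many as possible of each colour without reaching 14: 13 + 13 + 8 + 11 + 5 + 2 + 10 + 13 + 7 + 13 + 13 = 108.
The next one must give 14 of some colour, so 108 + 1 = 109.

109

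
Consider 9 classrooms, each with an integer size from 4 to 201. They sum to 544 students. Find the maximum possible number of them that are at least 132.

With k values at 132 or above and the rest at least 4, the sum is at least 36 + 128k.
Since the sum is 544, we need 128k ≤ 508, i.e. k ≤ 3.
k = 3 is achieved by 3 values at 132 and 6 at 4, total 420; add 124 to one value (staying below 132) to reach 544.

3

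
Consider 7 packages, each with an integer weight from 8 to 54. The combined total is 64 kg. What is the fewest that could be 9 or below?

Let j be the number exceeding 9. Then the total is ≥ 10·j + 8·(7 − j) = 56 + 2j.
So 2j ≤ 8 and j ≤ 4; hence at least 7 − 4 = 3 are ≤ 9.
Exactly 3 works: 3 values at 8 and 4 at 10 total 64.

3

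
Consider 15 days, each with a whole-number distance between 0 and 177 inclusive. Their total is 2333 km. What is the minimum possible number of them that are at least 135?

8

Suppose at most 15 − j of them reach 135; then j values are ≤ 134 and the rest ≤ 177.
The total is then ≤ 134·j + 177·(15 − j) = 2655 − 43j. For this to be ≥ 2333 we need j ≤ 7, so at least 15 − 7 = 8 must reach 135.
Exactly 8 works: 8 values at 177 and 7 at 134 total 2354; lower one of the high values by 21 (still ≥ 135) to hit 2333.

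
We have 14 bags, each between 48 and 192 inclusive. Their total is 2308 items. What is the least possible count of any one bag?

48

To make one bag as small as possible, make the other 13 as large as possible.
The other 13 can take up 13 × 192 = 2496 ≥ 2308 − 48, so one bag can sit at its floor of 48.
Achievable: one at 48 and the other 13 totalling 2260, which fits since 13 × 48 ≤ 2260 ≤ 13 × 192.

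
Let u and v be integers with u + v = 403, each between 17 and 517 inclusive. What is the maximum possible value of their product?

uv = u(403 − u) is maximized when u is as near 403/2 as the bounds allow.
Taking u = 201 and v = 202 (both in [17, 517]) gives uv = 40602.

40602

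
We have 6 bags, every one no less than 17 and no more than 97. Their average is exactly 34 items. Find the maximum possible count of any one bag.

Maximizing one value means minimizing the remaining 5.
The total is 6 × 34 = 204.
The other 5 contribute at least 5 × 17 = 85, leaving at most 204 − 85 = 119.
But each bag is capped at 97, so the maximum is 97.
Achievable: one at 97 and the other 5 totalling 107, which fits since 5 × 17 ≤ 107 ≤ 5 × 97.

97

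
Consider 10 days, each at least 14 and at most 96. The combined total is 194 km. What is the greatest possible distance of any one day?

To make one day as large as possible, make the other 9 as small as possible.
The other 9 contribute at least 9 × 14 = 126, leaving at most 194 − 126 = 68.
Since 68 ≤ 96, this is achievable: one at 68 and 9 at 14.

68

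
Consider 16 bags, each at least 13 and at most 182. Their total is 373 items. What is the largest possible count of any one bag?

178

To make one bag as large as possible, make the other 15 as small as possible.
The other 15 contribute at least 15 × 13 = 195, leaving at most 373 − 195 = 178.
Since 178 ≤ 182, this is achievable: one at 178 and 15 at 13.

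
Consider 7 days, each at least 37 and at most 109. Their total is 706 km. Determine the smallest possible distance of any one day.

52

Minimizing one value means maximizing the remaining 6.
The other 6 contribute at most 6 × 109 = 654, leaving at least 706 − 654 = 52.
Since 52 ≥ 37, this is achievable: one at 52 and 6 at 109.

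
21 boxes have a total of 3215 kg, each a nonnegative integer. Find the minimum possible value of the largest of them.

154

If every one of the 21 were at most 153, the total would be at most 21 × 153 = 3213 < 3215.
Achievable: 2 of them at 154 and 19 at 153 total 3215.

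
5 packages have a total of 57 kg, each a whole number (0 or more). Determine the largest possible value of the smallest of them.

11

The 5 values sum to 57, so their minimum is at most ⌊57/5⌋ = 11.
Achievable: 3 of them at 11 and 2 at 12 total 57.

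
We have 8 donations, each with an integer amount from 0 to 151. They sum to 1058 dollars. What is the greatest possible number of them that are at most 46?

1

Suppose k of them are at most 46. Those contribute at most 46 each and the rest at most 151 each.
So the total is at most 46k + 151(8 − k) = 1208 − 105k. This must still be ≥ 1058, so k ≤ 1.
k = 1 is achieved by 1 value at 46 and 7 at 151, total 1103; lower one of the 151's by 45 (still > 46) to reach 1058.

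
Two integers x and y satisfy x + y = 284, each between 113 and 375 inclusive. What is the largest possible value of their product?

20164

xy = x(284 − x) is maximized when x is as near 284/2 as the bounds allow.
Taking x = 142 and y = 142 (both in [113, 375]) gives xy = 20164.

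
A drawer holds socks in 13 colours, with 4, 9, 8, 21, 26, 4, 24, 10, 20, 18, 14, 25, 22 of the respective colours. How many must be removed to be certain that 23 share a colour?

In the worst case you take as many as possible of each colour without reaching 23: 4 + 9 + 8 + 21 + 22 + 4 + 22 + 10 + 20 + 18 + 14 + 22 + 22 = 196.
The next one must give 23 of some colour, so 196 + 1 = 197.

197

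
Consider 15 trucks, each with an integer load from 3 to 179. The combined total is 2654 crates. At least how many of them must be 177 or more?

Each value short of 177 is at most 176, costing at least 179 − 176 = 3 against the maximum total of 2685.
We can afford to lose at most 2685 − 2654 = 31, so at most ⌊31/3⌋ = 10 fall short, and at least 5 are ≥ 177.
Exactly 5 works: 5 values at 179 and 10 at 176 total 2655; lower one of the high values by 1 (still ≥ 177) to hit 2654.

5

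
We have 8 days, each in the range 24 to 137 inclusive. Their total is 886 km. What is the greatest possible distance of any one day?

Maximizing one value means minimizing the remaining 7.
The other 7 contribute at least 7 × 24 = 168, leaving at most 886 − 168 = 718.
But each day is capped at 137, so the maximum is 137.
Achievable: one at 137 and the other 7 totalling 749, which fits since 7 × 24 ≤ 749 ≤ 7 × 137.

137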